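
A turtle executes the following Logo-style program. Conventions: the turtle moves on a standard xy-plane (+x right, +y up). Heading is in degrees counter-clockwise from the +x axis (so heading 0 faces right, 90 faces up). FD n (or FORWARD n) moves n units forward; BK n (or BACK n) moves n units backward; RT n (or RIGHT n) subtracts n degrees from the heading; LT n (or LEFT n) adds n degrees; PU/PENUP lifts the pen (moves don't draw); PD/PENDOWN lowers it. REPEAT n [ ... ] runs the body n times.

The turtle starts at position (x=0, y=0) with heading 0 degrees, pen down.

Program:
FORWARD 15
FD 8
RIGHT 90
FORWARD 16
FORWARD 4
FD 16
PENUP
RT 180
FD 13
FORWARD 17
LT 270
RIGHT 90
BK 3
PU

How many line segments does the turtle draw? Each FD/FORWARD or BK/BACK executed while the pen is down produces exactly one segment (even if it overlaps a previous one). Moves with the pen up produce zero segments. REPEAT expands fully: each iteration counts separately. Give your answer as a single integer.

Answer: 5

Derivation:
Executing turtle program step by step:
Start: pos=(0,0), heading=0, pen down
FD 15: (0,0) -> (15,0) [heading=0, draw]
FD 8: (15,0) -> (23,0) [heading=0, draw]
RT 90: heading 0 -> 270
FD 16: (23,0) -> (23,-16) [heading=270, draw]
FD 4: (23,-16) -> (23,-20) [heading=270, draw]
FD 16: (23,-20) -> (23,-36) [heading=270, draw]
PU: pen up
RT 180: heading 270 -> 90
FD 13: (23,-36) -> (23,-23) [heading=90, move]
FD 17: (23,-23) -> (23,-6) [heading=90, move]
LT 270: heading 90 -> 0
RT 90: heading 0 -> 270
BK 3: (23,-6) -> (23,-3) [heading=270, move]
PU: pen up
Final: pos=(23,-3), heading=270, 5 segment(s) drawn
Segments drawn: 5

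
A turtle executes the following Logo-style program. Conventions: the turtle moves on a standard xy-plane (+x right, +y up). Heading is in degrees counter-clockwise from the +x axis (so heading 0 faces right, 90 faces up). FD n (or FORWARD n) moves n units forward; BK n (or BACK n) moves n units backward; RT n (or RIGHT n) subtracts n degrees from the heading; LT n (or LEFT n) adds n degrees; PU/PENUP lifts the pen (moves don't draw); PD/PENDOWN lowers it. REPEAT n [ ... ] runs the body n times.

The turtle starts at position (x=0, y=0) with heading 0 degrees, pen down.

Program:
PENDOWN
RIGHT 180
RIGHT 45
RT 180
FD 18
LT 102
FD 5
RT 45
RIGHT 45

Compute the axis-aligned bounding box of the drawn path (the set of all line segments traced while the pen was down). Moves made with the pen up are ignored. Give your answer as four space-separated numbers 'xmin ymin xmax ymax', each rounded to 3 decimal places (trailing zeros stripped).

Executing turtle program step by step:
Start: pos=(0,0), heading=0, pen down
PD: pen down
RT 180: heading 0 -> 180
RT 45: heading 180 -> 135
RT 180: heading 135 -> 315
FD 18: (0,0) -> (12.728,-12.728) [heading=315, draw]
LT 102: heading 315 -> 57
FD 5: (12.728,-12.728) -> (15.451,-8.535) [heading=57, draw]
RT 45: heading 57 -> 12
RT 45: heading 12 -> 327
Final: pos=(15.451,-8.535), heading=327, 2 segment(s) drawn

Segment endpoints: x in {0, 12.728, 15.451}, y in {-12.728, -8.535, 0}
xmin=0, ymin=-12.728, xmax=15.451, ymax=0

Answer: 0 -12.728 15.451 0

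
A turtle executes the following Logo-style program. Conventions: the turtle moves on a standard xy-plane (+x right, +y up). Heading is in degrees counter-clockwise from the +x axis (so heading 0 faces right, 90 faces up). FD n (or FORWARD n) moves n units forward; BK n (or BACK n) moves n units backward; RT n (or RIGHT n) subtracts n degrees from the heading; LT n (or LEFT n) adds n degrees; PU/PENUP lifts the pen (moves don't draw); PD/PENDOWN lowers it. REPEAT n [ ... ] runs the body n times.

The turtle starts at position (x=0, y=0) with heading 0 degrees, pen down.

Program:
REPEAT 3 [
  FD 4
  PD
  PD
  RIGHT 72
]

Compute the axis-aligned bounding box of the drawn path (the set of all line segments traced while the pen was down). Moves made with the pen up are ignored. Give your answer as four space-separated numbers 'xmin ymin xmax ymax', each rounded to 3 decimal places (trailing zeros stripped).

Executing turtle program step by step:
Start: pos=(0,0), heading=0, pen down
REPEAT 3 [
  -- iteration 1/3 --
  FD 4: (0,0) -> (4,0) [heading=0, draw]
  PD: pen down
  PD: pen down
  RT 72: heading 0 -> 288
  -- iteration 2/3 --
  FD 4: (4,0) -> (5.236,-3.804) [heading=288, draw]
  PD: pen down
  PD: pen down
  RT 72: heading 288 -> 216
  -- iteration 3/3 --
  FD 4: (5.236,-3.804) -> (2,-6.155) [heading=216, draw]
  PD: pen down
  PD: pen down
  RT 72: heading 216 -> 144
]
Final: pos=(2,-6.155), heading=144, 3 segment(s) drawn

Segment endpoints: x in {0, 2, 4, 5.236}, y in {-6.155, -3.804, 0}
xmin=0, ymin=-6.155, xmax=5.236, ymax=0

Answer: 0 -6.155 5.236 0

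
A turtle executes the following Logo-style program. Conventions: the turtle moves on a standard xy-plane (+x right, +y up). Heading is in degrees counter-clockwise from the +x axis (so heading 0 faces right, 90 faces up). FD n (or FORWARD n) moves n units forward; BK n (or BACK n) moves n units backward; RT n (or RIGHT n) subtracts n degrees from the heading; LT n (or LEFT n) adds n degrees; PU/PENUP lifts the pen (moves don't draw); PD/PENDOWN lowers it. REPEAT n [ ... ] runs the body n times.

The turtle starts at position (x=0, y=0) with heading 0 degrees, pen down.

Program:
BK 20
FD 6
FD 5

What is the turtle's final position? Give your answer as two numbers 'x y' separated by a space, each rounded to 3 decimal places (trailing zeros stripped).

Answer: -9 0

Derivation:
Executing turtle program step by step:
Start: pos=(0,0), heading=0, pen down
BK 20: (0,0) -> (-20,0) [heading=0, draw]
FD 6: (-20,0) -> (-14,0) [heading=0, draw]
FD 5: (-14,0) -> (-9,0) [heading=0, draw]
Final: pos=(-9,0), heading=0, 3 segment(s) drawn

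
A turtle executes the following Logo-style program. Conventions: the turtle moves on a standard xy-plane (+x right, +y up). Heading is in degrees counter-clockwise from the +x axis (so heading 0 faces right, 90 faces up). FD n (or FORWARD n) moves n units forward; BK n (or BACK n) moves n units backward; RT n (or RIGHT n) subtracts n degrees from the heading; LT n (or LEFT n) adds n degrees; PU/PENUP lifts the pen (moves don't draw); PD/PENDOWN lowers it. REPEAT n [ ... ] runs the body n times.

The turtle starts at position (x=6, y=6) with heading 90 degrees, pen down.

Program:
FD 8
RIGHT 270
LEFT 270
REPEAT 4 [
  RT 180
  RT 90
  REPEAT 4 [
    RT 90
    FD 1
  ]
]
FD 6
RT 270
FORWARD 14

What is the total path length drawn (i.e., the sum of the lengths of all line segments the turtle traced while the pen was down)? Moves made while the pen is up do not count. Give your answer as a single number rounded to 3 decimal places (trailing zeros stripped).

Answer: 44

Derivation:
Executing turtle program step by step:
Start: pos=(6,6), heading=90, pen down
FD 8: (6,6) -> (6,14) [heading=90, draw]
RT 270: heading 90 -> 180
LT 270: heading 180 -> 90
REPEAT 4 [
  -- iteration 1/4 --
  RT 180: heading 90 -> 270
  RT 90: heading 270 -> 180
  REPEAT 4 [
    -- iteration 1/4 --
    RT 90: heading 180 -> 90
    FD 1: (6,14) -> (6,15) [heading=90, draw]
    -- iteration 2/4 --
    RT 90: heading 90 -> 0
    FD 1: (6,15) -> (7,15) [heading=0, draw]
    -- iteration 3/4 --
    RT 90: heading 0 -> 270
    FD 1: (7,15) -> (7,14) [heading=270, draw]
    -- iteration 4/4 --
    RT 90: heading 270 -> 180
    FD 1: (7,14) -> (6,14) [heading=180, draw]
  ]
  -- iteration 2/4 --
  RT 180: heading 180 -> 0
  RT 90: heading 0 -> 270
  REPEAT 4 [
    -- iteration 1/4 --
    RT 90: heading 270 -> 180
    FD 1: (6,14) -> (5,14) [heading=180, draw]
    -- iteration 2/4 --
    RT 90: heading 180 -> 90
    FD 1: (5,14) -> (5,15) [heading=90, draw]
    -- iteration 3/4 --
    RT 90: heading 90 -> 0
    FD 1: (5,15) -> (6,15) [heading=0, draw]
    -- iteration 4/4 --
    RT 90: heading 0 -> 270
    FD 1: (6,15) -> (6,14) [heading=270, draw]
  ]
  -- iteration 3/4 --
  RT 180: heading 270 -> 90
  RT 90: heading 90 -> 0
  REPEAT 4 [
    -- iteration 1/4 --
    RT 90: heading 0 -> 270
    FD 1: (6,14) -> (6,13) [heading=270, draw]
    -- iteration 2/4 --
    RT 90: heading 270 -> 180
    FD 1: (6,13) -> (5,13) [heading=180, draw]
    -- iteration 3/4 --
    RT 90: heading 180 -> 90
    FD 1: (5,13) -> (5,14) [heading=90, draw]
    -- iteration 4/4 --
    RT 90: heading 90 -> 0
    FD 1: (5,14) -> (6,14) [heading=0, draw]
  ]
  -- iteration 4/4 --
  RT 180: heading 0 -> 180
  RT 90: heading 180 -> 90
  REPEAT 4 [
    -- iteration 1/4 --
    RT 90: heading 90 -> 0
    FD 1: (6,14) -> (7,14) [heading=0, draw]
    -- iteration 2/4 --
    RT 90: heading 0 -> 270
    FD 1: (7,14) -> (7,13) [heading=270, draw]
    -- iteration 3/4 --
    RT 90: heading 270 -> 180
    FD 1: (7,13) -> (6,13) [heading=180, draw]
    -- iteration 4/4 --
    RT 90: heading 180 -> 90
    FD 1: (6,13) -> (6,14) [heading=90, draw]
  ]
]
FD 6: (6,14) -> (6,20) [heading=90, draw]
RT 270: heading 90 -> 180
FD 14: (6,20) -> (-8,20) [heading=180, draw]
Final: pos=(-8,20), heading=180, 19 segment(s) drawn

Segment lengths:
  seg 1: (6,6) -> (6,14), length = 8
  seg 2: (6,14) -> (6,15), length = 1
  seg 3: (6,15) -> (7,15), length = 1
  seg 4: (7,15) -> (7,14), length = 1
  seg 5: (7,14) -> (6,14), length = 1
  seg 6: (6,14) -> (5,14), length = 1
  seg 7: (5,14) -> (5,15), length = 1
  seg 8: (5,15) -> (6,15), length = 1
  seg 9: (6,15) -> (6,14), length = 1
  seg 10: (6,14) -> (6,13), length = 1
  seg 11: (6,13) -> (5,13), length = 1
  seg 12: (5,13) -> (5,14), length = 1
  seg 13: (5,14) -> (6,14), length = 1
  seg 14: (6,14) -> (7,14), length = 1
  seg 15: (7,14) -> (7,13), length = 1
  seg 16: (7,13) -> (6,13), length = 1
  seg 17: (6,13) -> (6,14), length = 1
  seg 18: (6,14) -> (6,20), length = 6
  seg 19: (6,20) -> (-8,20), length = 14
Total = 44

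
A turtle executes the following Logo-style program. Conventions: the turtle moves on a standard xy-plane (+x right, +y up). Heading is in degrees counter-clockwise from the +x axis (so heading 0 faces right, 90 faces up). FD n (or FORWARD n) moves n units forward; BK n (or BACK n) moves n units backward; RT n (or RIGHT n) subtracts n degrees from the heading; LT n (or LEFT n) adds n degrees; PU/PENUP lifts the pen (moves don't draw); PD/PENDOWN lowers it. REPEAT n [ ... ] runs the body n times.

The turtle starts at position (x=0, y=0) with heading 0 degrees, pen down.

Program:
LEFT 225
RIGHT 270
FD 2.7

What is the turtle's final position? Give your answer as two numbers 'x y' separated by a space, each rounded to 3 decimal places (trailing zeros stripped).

Executing turtle program step by step:
Start: pos=(0,0), heading=0, pen down
LT 225: heading 0 -> 225
RT 270: heading 225 -> 315
FD 2.7: (0,0) -> (1.909,-1.909) [heading=315, draw]
Final: pos=(1.909,-1.909), heading=315, 1 segment(s) drawn

Answer: 1.909 -1.909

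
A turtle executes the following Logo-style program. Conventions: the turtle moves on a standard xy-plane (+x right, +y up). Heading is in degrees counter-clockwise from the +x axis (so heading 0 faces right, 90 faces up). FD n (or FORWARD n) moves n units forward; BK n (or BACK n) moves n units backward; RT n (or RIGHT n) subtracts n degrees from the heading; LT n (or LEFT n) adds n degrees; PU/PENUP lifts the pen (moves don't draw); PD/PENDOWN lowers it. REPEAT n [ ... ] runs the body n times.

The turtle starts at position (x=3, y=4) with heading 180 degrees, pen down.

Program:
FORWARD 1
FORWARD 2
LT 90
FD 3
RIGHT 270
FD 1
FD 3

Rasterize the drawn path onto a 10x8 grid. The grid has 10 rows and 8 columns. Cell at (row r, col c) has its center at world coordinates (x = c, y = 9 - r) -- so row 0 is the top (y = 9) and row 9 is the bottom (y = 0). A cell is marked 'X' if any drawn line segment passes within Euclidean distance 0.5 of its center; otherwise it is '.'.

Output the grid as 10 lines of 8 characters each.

Segment 0: (3,4) -> (2,4)
Segment 1: (2,4) -> (0,4)
Segment 2: (0,4) -> (-0,1)
Segment 3: (-0,1) -> (1,1)
Segment 4: (1,1) -> (4,1)

Answer: ........
........
........
........
........
XXXX....
X.......
X.......
XXXXX...
........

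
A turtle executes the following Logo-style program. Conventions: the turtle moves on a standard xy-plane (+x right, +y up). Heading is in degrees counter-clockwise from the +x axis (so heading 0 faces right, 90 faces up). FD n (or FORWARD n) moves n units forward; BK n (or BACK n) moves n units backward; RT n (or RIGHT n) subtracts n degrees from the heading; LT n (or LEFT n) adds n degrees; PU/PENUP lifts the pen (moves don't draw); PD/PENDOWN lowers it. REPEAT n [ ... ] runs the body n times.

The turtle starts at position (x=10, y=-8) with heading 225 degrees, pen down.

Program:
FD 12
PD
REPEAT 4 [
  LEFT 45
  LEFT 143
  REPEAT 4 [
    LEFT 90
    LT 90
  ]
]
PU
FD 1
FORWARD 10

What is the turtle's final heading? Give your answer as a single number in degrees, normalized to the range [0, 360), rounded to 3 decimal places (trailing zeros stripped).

Answer: 257

Derivation:
Executing turtle program step by step:
Start: pos=(10,-8), heading=225, pen down
FD 12: (10,-8) -> (1.515,-16.485) [heading=225, draw]
PD: pen down
REPEAT 4 [
  -- iteration 1/4 --
  LT 45: heading 225 -> 270
  LT 143: heading 270 -> 53
  REPEAT 4 [
    -- iteration 1/4 --
    LT 90: heading 53 -> 143
    LT 90: heading 143 -> 233
    -- iteration 2/4 --
    LT 90: heading 233 -> 323
    LT 90: heading 323 -> 53
    -- iteration 3/4 --
    LT 90: heading 53 -> 143
    LT 90: heading 143 -> 233
    -- iteration 4/4 --
    LT 90: heading 233 -> 323
    LT 90: heading 323 -> 53
  ]
  -- iteration 2/4 --
  LT 45: heading 53 -> 98
  LT 143: heading 98 -> 241
  REPEAT 4 [
    -- iteration 1/4 --
    LT 90: heading 241 -> 331
    LT 90: heading 331 -> 61
    -- iteration 2/4 --
    LT 90: heading 61 -> 151
    LT 90: heading 151 -> 241
    -- iteration 3/4 --
    LT 90: heading 241 -> 331
    LT 90: heading 331 -> 61
    -- iteration 4/4 --
    LT 90: heading 61 -> 151
    LT 90: heading 151 -> 241
  ]
  -- iteration 3/4 --
  LT 45: heading 241 -> 286
  LT 143: heading 286 -> 69
  REPEAT 4 [
    -- iteration 1/4 --
    LT 90: heading 69 -> 159
    LT 90: heading 159 -> 249
    -- iteration 2/4 --
    LT 90: heading 249 -> 339
    LT 90: heading 339 -> 69
    -- iteration 3/4 --
    LT 90: heading 69 -> 159
    LT 90: heading 159 -> 249
    -- iteration 4/4 --
    LT 90: heading 249 -> 339
    LT 90: heading 339 -> 69
  ]
  -- iteration 4/4 --
  LT 45: heading 69 -> 114
  LT 143: heading 114 -> 257
  REPEAT 4 [
    -- iteration 1/4 --
    LT 90: heading 257 -> 347
    LT 90: heading 347 -> 77
    -- iteration 2/4 --
    LT 90: heading 77 -> 167
    LT 90: heading 167 -> 257
    -- iteration 3/4 --
    LT 90: heading 257 -> 347
    LT 90: heading 347 -> 77
    -- iteration 4/4 --
    LT 90: heading 77 -> 167
    LT 90: heading 167 -> 257
  ]
]
PU: pen up
FD 1: (1.515,-16.485) -> (1.29,-17.46) [heading=257, move]
FD 10: (1.29,-17.46) -> (-0.96,-27.203) [heading=257, move]
Final: pos=(-0.96,-27.203), heading=257, 1 segment(s) drawn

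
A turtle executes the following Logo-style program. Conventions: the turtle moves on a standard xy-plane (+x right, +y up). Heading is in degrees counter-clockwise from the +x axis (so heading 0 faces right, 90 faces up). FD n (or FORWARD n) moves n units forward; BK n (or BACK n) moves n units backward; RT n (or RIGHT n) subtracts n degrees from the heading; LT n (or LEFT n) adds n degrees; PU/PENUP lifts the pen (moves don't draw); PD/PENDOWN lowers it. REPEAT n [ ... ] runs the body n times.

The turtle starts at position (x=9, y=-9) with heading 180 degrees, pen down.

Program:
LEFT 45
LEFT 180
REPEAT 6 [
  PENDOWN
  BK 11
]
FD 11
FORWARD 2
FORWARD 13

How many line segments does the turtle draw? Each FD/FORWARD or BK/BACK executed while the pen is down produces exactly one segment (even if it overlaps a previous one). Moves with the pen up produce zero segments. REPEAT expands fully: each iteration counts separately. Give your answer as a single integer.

Answer: 9

Derivation:
Executing turtle program step by step:
Start: pos=(9,-9), heading=180, pen down
LT 45: heading 180 -> 225
LT 180: heading 225 -> 45
REPEAT 6 [
  -- iteration 1/6 --
  PD: pen down
  BK 11: (9,-9) -> (1.222,-16.778) [heading=45, draw]
  -- iteration 2/6 --
  PD: pen down
  BK 11: (1.222,-16.778) -> (-6.556,-24.556) [heading=45, draw]
  -- iteration 3/6 --
  PD: pen down
  BK 11: (-6.556,-24.556) -> (-14.335,-32.335) [heading=45, draw]
  -- iteration 4/6 --
  PD: pen down
  BK 11: (-14.335,-32.335) -> (-22.113,-40.113) [heading=45, draw]
  -- iteration 5/6 --
  PD: pen down
  BK 11: (-22.113,-40.113) -> (-29.891,-47.891) [heading=45, draw]
  -- iteration 6/6 --
  PD: pen down
  BK 11: (-29.891,-47.891) -> (-37.669,-55.669) [heading=45, draw]
]
FD 11: (-37.669,-55.669) -> (-29.891,-47.891) [heading=45, draw]
FD 2: (-29.891,-47.891) -> (-28.477,-46.477) [heading=45, draw]
FD 13: (-28.477,-46.477) -> (-19.284,-37.284) [heading=45, draw]
Final: pos=(-19.284,-37.284), heading=45, 9 segment(s) drawn
Segments drawn: 9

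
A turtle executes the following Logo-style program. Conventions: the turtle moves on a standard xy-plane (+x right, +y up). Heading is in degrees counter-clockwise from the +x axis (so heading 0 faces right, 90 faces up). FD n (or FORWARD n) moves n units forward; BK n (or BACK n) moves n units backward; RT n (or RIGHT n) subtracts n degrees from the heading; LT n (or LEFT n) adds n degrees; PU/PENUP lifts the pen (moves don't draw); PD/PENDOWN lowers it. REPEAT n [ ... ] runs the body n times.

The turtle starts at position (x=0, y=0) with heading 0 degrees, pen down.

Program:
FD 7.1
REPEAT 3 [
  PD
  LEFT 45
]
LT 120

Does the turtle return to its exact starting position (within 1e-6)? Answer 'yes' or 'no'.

Answer: no

Derivation:
Executing turtle program step by step:
Start: pos=(0,0), heading=0, pen down
FD 7.1: (0,0) -> (7.1,0) [heading=0, draw]
REPEAT 3 [
  -- iteration 1/3 --
  PD: pen down
  LT 45: heading 0 -> 45
  -- iteration 2/3 --
  PD: pen down
  LT 45: heading 45 -> 90
  -- iteration 3/3 --
  PD: pen down
  LT 45: heading 90 -> 135
]
LT 120: heading 135 -> 255
Final: pos=(7.1,0), heading=255, 1 segment(s) drawn

Start position: (0, 0)
Final position: (7.1, 0)
Distance = 7.1; >= 1e-6 -> NOT closed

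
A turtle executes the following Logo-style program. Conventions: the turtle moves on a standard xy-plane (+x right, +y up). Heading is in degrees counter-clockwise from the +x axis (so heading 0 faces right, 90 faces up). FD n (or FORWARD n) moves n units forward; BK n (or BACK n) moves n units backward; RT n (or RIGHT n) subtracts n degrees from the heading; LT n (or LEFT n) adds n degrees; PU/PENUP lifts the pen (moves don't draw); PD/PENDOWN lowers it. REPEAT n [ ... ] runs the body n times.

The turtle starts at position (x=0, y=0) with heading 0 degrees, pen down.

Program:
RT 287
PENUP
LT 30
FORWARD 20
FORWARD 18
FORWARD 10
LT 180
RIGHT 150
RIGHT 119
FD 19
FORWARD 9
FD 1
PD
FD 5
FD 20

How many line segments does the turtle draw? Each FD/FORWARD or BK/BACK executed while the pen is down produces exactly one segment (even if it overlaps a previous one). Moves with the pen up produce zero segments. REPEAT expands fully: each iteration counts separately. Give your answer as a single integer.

Executing turtle program step by step:
Start: pos=(0,0), heading=0, pen down
RT 287: heading 0 -> 73
PU: pen up
LT 30: heading 73 -> 103
FD 20: (0,0) -> (-4.499,19.487) [heading=103, move]
FD 18: (-4.499,19.487) -> (-8.548,37.026) [heading=103, move]
FD 10: (-8.548,37.026) -> (-10.798,46.77) [heading=103, move]
LT 180: heading 103 -> 283
RT 150: heading 283 -> 133
RT 119: heading 133 -> 14
FD 19: (-10.798,46.77) -> (7.638,51.366) [heading=14, move]
FD 9: (7.638,51.366) -> (16.371,53.544) [heading=14, move]
FD 1: (16.371,53.544) -> (17.341,53.785) [heading=14, move]
PD: pen down
FD 5: (17.341,53.785) -> (22.192,54.995) [heading=14, draw]
FD 20: (22.192,54.995) -> (41.598,59.834) [heading=14, draw]
Final: pos=(41.598,59.834), heading=14, 2 segment(s) drawn
Segments drawn: 2

Answer: 2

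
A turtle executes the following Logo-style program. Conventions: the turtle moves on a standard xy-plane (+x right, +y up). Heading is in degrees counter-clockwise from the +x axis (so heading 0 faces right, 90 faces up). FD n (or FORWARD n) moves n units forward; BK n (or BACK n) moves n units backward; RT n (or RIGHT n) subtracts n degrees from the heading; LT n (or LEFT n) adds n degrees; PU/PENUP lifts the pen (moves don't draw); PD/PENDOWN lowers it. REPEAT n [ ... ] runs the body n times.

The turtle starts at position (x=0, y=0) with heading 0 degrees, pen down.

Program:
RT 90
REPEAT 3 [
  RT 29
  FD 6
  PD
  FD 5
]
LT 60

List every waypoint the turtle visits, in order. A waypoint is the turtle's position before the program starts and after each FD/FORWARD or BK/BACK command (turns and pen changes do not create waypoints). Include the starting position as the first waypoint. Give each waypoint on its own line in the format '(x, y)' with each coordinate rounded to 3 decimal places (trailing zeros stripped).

Answer: (0, 0)
(-2.909, -5.248)
(-5.333, -9.621)
(-10.421, -12.8)
(-14.661, -15.45)
(-20.653, -15.764)
(-25.646, -16.026)

Derivation:
Executing turtle program step by step:
Start: pos=(0,0), heading=0, pen down
RT 90: heading 0 -> 270
REPEAT 3 [
  -- iteration 1/3 --
  RT 29: heading 270 -> 241
  FD 6: (0,0) -> (-2.909,-5.248) [heading=241, draw]
  PD: pen down
  FD 5: (-2.909,-5.248) -> (-5.333,-9.621) [heading=241, draw]
  -- iteration 2/3 --
  RT 29: heading 241 -> 212
  FD 6: (-5.333,-9.621) -> (-10.421,-12.8) [heading=212, draw]
  PD: pen down
  FD 5: (-10.421,-12.8) -> (-14.661,-15.45) [heading=212, draw]
  -- iteration 3/3 --
  RT 29: heading 212 -> 183
  FD 6: (-14.661,-15.45) -> (-20.653,-15.764) [heading=183, draw]
  PD: pen down
  FD 5: (-20.653,-15.764) -> (-25.646,-16.026) [heading=183, draw]
]
LT 60: heading 183 -> 243
Final: pos=(-25.646,-16.026), heading=243, 6 segment(s) drawn
Waypoints (7 total):
(0, 0)
(-2.909, -5.248)
(-5.333, -9.621)
(-10.421, -12.8)
(-14.661, -15.45)
(-20.653, -15.764)
(-25.646, -16.026)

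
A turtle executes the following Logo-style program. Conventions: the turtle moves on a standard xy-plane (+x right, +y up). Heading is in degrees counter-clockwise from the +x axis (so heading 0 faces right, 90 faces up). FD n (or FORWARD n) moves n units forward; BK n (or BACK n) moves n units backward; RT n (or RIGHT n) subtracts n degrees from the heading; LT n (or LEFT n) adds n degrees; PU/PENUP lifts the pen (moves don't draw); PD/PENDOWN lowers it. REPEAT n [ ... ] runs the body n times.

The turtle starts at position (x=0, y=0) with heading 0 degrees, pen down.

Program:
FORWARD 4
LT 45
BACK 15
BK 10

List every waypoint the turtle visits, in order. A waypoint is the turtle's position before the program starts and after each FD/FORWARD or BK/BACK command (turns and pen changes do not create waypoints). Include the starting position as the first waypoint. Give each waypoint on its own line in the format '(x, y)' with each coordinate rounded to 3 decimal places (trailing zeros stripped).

Answer: (0, 0)
(4, 0)
(-6.607, -10.607)
(-13.678, -17.678)

Derivation:
Executing turtle program step by step:
Start: pos=(0,0), heading=0, pen down
FD 4: (0,0) -> (4,0) [heading=0, draw]
LT 45: heading 0 -> 45
BK 15: (4,0) -> (-6.607,-10.607) [heading=45, draw]
BK 10: (-6.607,-10.607) -> (-13.678,-17.678) [heading=45, draw]
Final: pos=(-13.678,-17.678), heading=45, 3 segment(s) drawn
Waypoints (4 total):
(0, 0)
(4, 0)
(-6.607, -10.607)
(-13.678, -17.678)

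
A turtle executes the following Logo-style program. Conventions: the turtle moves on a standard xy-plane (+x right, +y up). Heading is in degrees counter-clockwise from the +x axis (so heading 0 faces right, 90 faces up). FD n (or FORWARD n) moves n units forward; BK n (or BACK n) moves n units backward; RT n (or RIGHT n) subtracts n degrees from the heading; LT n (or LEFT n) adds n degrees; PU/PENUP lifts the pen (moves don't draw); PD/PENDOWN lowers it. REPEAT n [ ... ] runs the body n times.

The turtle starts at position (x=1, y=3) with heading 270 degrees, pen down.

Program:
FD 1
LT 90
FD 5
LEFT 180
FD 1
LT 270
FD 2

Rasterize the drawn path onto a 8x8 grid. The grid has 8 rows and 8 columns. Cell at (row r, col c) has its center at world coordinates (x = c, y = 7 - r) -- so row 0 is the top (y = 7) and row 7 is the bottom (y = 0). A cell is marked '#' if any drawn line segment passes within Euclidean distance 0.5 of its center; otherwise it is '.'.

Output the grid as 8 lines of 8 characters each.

Segment 0: (1,3) -> (1,2)
Segment 1: (1,2) -> (6,2)
Segment 2: (6,2) -> (5,2)
Segment 3: (5,2) -> (5,4)

Answer: ........
........
........
.....#..
.#...#..
.######.
........
........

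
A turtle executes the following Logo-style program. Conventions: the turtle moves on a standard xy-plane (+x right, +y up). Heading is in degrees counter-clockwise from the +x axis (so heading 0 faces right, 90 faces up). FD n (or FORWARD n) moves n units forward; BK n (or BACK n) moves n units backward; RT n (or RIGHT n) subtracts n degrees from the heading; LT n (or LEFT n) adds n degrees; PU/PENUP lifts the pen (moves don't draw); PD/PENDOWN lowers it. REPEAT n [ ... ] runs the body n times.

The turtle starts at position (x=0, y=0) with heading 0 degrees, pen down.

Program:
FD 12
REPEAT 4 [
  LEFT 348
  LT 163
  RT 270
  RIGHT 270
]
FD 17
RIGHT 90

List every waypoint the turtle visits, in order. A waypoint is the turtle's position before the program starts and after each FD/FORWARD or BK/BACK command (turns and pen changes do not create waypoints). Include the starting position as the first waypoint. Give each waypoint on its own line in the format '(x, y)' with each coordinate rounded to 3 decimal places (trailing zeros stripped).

Answer: (0, 0)
(12, 0)
(4.548, -15.279)

Derivation:
Executing turtle program step by step:
Start: pos=(0,0), heading=0, pen down
FD 12: (0,0) -> (12,0) [heading=0, draw]
REPEAT 4 [
  -- iteration 1/4 --
  LT 348: heading 0 -> 348
  LT 163: heading 348 -> 151
  RT 270: heading 151 -> 241
  RT 270: heading 241 -> 331
  -- iteration 2/4 --
  LT 348: heading 331 -> 319
  LT 163: heading 319 -> 122
  RT 270: heading 122 -> 212
  RT 270: heading 212 -> 302
  -- iteration 3/4 --
  LT 348: heading 302 -> 290
  LT 163: heading 290 -> 93
  RT 270: heading 93 -> 183
  RT 270: heading 183 -> 273
  -- iteration 4/4 --
  LT 348: heading 273 -> 261
  LT 163: heading 261 -> 64
  RT 270: heading 64 -> 154
  RT 270: heading 154 -> 244
]
FD 17: (12,0) -> (4.548,-15.279) [heading=244, draw]
RT 90: heading 244 -> 154
Final: pos=(4.548,-15.279), heading=154, 2 segment(s) drawn
Waypoints (3 total):
(0, 0)
(12, 0)
(4.548, -15.279)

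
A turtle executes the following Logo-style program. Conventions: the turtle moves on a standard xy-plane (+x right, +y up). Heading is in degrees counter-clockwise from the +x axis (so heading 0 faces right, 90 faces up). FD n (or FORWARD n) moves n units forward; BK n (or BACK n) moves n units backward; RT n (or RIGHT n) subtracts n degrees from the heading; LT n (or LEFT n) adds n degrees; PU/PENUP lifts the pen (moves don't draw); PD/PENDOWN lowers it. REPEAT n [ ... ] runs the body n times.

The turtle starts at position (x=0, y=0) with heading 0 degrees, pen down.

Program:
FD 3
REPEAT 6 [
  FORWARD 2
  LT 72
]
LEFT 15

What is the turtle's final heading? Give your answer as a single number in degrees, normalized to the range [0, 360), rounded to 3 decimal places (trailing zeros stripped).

Executing turtle program step by step:
Start: pos=(0,0), heading=0, pen down
FD 3: (0,0) -> (3,0) [heading=0, draw]
REPEAT 6 [
  -- iteration 1/6 --
  FD 2: (3,0) -> (5,0) [heading=0, draw]
  LT 72: heading 0 -> 72
  -- iteration 2/6 --
  FD 2: (5,0) -> (5.618,1.902) [heading=72, draw]
  LT 72: heading 72 -> 144
  -- iteration 3/6 --
  FD 2: (5.618,1.902) -> (4,3.078) [heading=144, draw]
  LT 72: heading 144 -> 216
  -- iteration 4/6 --
  FD 2: (4,3.078) -> (2.382,1.902) [heading=216, draw]
  LT 72: heading 216 -> 288
  -- iteration 5/6 --
  FD 2: (2.382,1.902) -> (3,0) [heading=288, draw]
  LT 72: heading 288 -> 0
  -- iteration 6/6 --
  FD 2: (3,0) -> (5,0) [heading=0, draw]
  LT 72: heading 0 -> 72
]
LT 15: heading 72 -> 87
Final: pos=(5,0), heading=87, 7 segment(s) drawn

Answer: 87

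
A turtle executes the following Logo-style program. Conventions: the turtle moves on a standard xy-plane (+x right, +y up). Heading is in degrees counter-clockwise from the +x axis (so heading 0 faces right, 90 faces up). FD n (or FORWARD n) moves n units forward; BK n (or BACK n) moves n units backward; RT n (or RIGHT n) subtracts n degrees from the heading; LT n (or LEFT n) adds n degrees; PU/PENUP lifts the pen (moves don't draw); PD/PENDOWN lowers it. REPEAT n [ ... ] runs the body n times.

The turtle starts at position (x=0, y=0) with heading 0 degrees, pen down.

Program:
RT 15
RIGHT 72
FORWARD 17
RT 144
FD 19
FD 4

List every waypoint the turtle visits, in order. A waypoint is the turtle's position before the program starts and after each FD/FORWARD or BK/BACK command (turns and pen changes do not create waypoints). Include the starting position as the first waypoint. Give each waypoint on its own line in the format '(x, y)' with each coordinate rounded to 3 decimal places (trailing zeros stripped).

Answer: (0, 0)
(0.89, -16.977)
(-11.067, -2.211)
(-13.585, 0.898)

Derivation:
Executing turtle program step by step:
Start: pos=(0,0), heading=0, pen down
RT 15: heading 0 -> 345
RT 72: heading 345 -> 273
FD 17: (0,0) -> (0.89,-16.977) [heading=273, draw]
RT 144: heading 273 -> 129
FD 19: (0.89,-16.977) -> (-11.067,-2.211) [heading=129, draw]
FD 4: (-11.067,-2.211) -> (-13.585,0.898) [heading=129, draw]
Final: pos=(-13.585,0.898), heading=129, 3 segment(s) drawn
Waypoints (4 total):
(0, 0)
(0.89, -16.977)
(-11.067, -2.211)
(-13.585, 0.898)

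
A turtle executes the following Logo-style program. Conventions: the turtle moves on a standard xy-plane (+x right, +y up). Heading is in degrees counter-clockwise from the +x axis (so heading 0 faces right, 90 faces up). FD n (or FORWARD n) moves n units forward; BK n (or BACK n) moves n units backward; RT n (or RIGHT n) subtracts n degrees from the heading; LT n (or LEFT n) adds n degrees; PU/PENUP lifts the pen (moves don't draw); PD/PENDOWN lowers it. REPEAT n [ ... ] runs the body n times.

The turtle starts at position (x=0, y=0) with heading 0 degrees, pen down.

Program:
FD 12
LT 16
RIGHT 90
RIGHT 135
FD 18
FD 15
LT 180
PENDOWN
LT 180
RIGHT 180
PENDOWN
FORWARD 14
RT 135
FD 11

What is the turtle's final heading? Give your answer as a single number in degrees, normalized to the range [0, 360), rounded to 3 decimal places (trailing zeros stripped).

Answer: 196

Derivation:
Executing turtle program step by step:
Start: pos=(0,0), heading=0, pen down
FD 12: (0,0) -> (12,0) [heading=0, draw]
LT 16: heading 0 -> 16
RT 90: heading 16 -> 286
RT 135: heading 286 -> 151
FD 18: (12,0) -> (-3.743,8.727) [heading=151, draw]
FD 15: (-3.743,8.727) -> (-16.862,15.999) [heading=151, draw]
LT 180: heading 151 -> 331
PD: pen down
LT 180: heading 331 -> 151
RT 180: heading 151 -> 331
PD: pen down
FD 14: (-16.862,15.999) -> (-4.618,9.211) [heading=331, draw]
RT 135: heading 331 -> 196
FD 11: (-4.618,9.211) -> (-15.192,6.179) [heading=196, draw]
Final: pos=(-15.192,6.179), heading=196, 5 segment(s) drawn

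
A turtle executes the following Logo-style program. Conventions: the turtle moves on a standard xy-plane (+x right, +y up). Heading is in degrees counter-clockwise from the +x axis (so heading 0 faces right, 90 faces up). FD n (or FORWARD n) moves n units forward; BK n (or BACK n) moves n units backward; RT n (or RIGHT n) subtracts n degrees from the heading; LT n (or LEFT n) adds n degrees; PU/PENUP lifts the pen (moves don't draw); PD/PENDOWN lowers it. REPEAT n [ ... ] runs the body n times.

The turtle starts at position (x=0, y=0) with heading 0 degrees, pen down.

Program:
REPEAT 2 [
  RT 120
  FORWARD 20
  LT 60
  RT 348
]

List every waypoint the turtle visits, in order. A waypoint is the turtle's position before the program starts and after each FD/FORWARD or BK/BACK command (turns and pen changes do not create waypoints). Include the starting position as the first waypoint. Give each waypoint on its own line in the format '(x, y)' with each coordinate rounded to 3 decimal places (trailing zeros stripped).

Answer: (0, 0)
(-10, -17.321)
(-29.563, -21.479)

Derivation:
Executing turtle program step by step:
Start: pos=(0,0), heading=0, pen down
REPEAT 2 [
  -- iteration 1/2 --
  RT 120: heading 0 -> 240
  FD 20: (0,0) -> (-10,-17.321) [heading=240, draw]
  LT 60: heading 240 -> 300
  RT 348: heading 300 -> 312
  -- iteration 2/2 --
  RT 120: heading 312 -> 192
  FD 20: (-10,-17.321) -> (-29.563,-21.479) [heading=192, draw]
  LT 60: heading 192 -> 252
  RT 348: heading 252 -> 264
]
Final: pos=(-29.563,-21.479), heading=264, 2 segment(s) drawn
Waypoints (3 total):
(0, 0)
(-10, -17.321)
(-29.563, -21.479)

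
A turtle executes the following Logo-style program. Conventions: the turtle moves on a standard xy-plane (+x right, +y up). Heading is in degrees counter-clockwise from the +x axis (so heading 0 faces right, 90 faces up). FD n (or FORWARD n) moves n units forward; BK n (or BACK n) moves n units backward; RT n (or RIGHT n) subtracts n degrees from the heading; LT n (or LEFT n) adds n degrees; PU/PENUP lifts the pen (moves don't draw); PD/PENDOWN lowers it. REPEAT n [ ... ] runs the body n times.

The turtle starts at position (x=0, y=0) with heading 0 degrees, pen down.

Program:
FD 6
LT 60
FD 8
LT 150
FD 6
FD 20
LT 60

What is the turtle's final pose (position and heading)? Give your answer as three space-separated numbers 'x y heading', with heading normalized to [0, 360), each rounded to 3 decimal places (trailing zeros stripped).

Answer: -12.517 -6.072 270

Derivation:
Executing turtle program step by step:
Start: pos=(0,0), heading=0, pen down
FD 6: (0,0) -> (6,0) [heading=0, draw]
LT 60: heading 0 -> 60
FD 8: (6,0) -> (10,6.928) [heading=60, draw]
LT 150: heading 60 -> 210
FD 6: (10,6.928) -> (4.804,3.928) [heading=210, draw]
FD 20: (4.804,3.928) -> (-12.517,-6.072) [heading=210, draw]
LT 60: heading 210 -> 270
Final: pos=(-12.517,-6.072), heading=270, 4 segment(s) drawn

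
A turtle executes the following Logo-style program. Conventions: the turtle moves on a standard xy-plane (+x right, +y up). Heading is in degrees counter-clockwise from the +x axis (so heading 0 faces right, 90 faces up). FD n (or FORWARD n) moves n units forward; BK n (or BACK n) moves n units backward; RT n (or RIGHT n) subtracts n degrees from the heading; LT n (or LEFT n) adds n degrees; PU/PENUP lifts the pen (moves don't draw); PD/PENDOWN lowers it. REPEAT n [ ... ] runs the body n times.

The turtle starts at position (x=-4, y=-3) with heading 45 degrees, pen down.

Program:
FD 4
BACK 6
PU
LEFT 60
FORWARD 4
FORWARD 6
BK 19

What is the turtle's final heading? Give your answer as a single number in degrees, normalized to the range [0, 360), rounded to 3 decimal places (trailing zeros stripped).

Executing turtle program step by step:
Start: pos=(-4,-3), heading=45, pen down
FD 4: (-4,-3) -> (-1.172,-0.172) [heading=45, draw]
BK 6: (-1.172,-0.172) -> (-5.414,-4.414) [heading=45, draw]
PU: pen up
LT 60: heading 45 -> 105
FD 4: (-5.414,-4.414) -> (-6.449,-0.551) [heading=105, move]
FD 6: (-6.449,-0.551) -> (-8.002,5.245) [heading=105, move]
BK 19: (-8.002,5.245) -> (-3.085,-13.108) [heading=105, move]
Final: pos=(-3.085,-13.108), heading=105, 2 segment(s) drawn

Answer: 105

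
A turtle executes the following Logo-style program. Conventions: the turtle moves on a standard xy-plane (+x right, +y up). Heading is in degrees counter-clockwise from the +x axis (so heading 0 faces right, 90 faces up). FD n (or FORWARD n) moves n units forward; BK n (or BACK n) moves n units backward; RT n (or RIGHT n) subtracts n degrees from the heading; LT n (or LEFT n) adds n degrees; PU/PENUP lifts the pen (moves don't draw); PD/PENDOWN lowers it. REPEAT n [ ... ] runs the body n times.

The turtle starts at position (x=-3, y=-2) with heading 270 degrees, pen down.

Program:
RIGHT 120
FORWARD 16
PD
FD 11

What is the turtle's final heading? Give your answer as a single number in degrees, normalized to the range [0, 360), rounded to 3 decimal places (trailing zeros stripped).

Executing turtle program step by step:
Start: pos=(-3,-2), heading=270, pen down
RT 120: heading 270 -> 150
FD 16: (-3,-2) -> (-16.856,6) [heading=150, draw]
PD: pen down
FD 11: (-16.856,6) -> (-26.383,11.5) [heading=150, draw]
Final: pos=(-26.383,11.5), heading=150, 2 segment(s) drawn

Answer: 150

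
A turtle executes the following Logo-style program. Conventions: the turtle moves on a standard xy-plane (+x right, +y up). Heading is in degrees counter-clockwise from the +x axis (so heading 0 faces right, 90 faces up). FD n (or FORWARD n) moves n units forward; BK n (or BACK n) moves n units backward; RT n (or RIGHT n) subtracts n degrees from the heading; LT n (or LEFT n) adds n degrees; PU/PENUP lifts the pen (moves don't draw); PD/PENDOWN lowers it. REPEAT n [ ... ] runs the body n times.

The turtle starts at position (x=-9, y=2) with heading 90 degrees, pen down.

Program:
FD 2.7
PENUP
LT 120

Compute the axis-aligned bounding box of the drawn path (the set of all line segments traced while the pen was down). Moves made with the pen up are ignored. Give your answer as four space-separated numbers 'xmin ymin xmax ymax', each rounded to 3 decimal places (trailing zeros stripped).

Executing turtle program step by step:
Start: pos=(-9,2), heading=90, pen down
FD 2.7: (-9,2) -> (-9,4.7) [heading=90, draw]
PU: pen up
LT 120: heading 90 -> 210
Final: pos=(-9,4.7), heading=210, 1 segment(s) drawn

Segment endpoints: x in {-9}, y in {2, 4.7}
xmin=-9, ymin=2, xmax=-9, ymax=4.7

Answer: -9 2 -9 4.7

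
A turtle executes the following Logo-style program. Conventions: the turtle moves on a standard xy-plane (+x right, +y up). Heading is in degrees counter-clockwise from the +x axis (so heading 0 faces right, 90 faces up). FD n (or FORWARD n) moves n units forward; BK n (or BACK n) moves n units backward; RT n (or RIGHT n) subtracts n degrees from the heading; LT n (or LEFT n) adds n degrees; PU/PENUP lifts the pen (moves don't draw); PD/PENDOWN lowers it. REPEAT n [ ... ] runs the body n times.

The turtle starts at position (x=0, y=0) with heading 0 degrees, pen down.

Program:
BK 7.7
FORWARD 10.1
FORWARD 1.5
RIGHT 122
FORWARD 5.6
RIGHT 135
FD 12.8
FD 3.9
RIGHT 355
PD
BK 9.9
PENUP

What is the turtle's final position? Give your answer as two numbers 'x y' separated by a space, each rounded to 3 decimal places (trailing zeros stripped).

Executing turtle program step by step:
Start: pos=(0,0), heading=0, pen down
BK 7.7: (0,0) -> (-7.7,0) [heading=0, draw]
FD 10.1: (-7.7,0) -> (2.4,0) [heading=0, draw]
FD 1.5: (2.4,0) -> (3.9,0) [heading=0, draw]
RT 122: heading 0 -> 238
FD 5.6: (3.9,0) -> (0.932,-4.749) [heading=238, draw]
RT 135: heading 238 -> 103
FD 12.8: (0.932,-4.749) -> (-1.947,7.723) [heading=103, draw]
FD 3.9: (-1.947,7.723) -> (-2.824,11.523) [heading=103, draw]
RT 355: heading 103 -> 108
PD: pen down
BK 9.9: (-2.824,11.523) -> (0.235,2.107) [heading=108, draw]
PU: pen up
Final: pos=(0.235,2.107), heading=108, 7 segment(s) drawn

Answer: 0.235 2.107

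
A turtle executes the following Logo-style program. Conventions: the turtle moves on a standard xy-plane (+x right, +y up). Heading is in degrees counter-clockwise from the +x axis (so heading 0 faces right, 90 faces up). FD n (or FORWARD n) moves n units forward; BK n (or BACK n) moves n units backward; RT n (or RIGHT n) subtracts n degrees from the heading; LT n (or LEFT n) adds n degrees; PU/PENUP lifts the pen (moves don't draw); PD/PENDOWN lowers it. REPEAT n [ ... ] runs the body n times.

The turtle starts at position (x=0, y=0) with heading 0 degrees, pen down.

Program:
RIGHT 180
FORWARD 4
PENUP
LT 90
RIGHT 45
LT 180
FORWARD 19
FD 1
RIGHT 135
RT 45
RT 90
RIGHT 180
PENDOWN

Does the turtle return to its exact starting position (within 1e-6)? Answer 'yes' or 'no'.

Executing turtle program step by step:
Start: pos=(0,0), heading=0, pen down
RT 180: heading 0 -> 180
FD 4: (0,0) -> (-4,0) [heading=180, draw]
PU: pen up
LT 90: heading 180 -> 270
RT 45: heading 270 -> 225
LT 180: heading 225 -> 45
FD 19: (-4,0) -> (9.435,13.435) [heading=45, move]
FD 1: (9.435,13.435) -> (10.142,14.142) [heading=45, move]
RT 135: heading 45 -> 270
RT 45: heading 270 -> 225
RT 90: heading 225 -> 135
RT 180: heading 135 -> 315
PD: pen down
Final: pos=(10.142,14.142), heading=315, 1 segment(s) drawn

Start position: (0, 0)
Final position: (10.142, 14.142)
Distance = 17.403; >= 1e-6 -> NOT closed

Answer: no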